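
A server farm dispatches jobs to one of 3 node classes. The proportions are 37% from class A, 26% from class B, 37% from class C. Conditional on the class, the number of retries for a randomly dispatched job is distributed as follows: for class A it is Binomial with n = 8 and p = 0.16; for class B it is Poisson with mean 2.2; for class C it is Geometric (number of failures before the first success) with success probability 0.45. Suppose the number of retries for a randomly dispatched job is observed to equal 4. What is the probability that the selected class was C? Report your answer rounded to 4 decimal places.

Likelihoods P(X=4 | ·): A: 0.0228399; B: 0.108151; C: 0.0411778.
Posterior ∝ prior × likelihood. Numerator for C: 0.37·0.0411778 = 0.0152358.
Normalizing constant: 0.37·0.0228399 + 0.26·0.108151 + 0.37·0.0411778 = 0.0518059.
P(C | observation) = 0.0152358 / 0.0518059 = 0.294094.

0.2941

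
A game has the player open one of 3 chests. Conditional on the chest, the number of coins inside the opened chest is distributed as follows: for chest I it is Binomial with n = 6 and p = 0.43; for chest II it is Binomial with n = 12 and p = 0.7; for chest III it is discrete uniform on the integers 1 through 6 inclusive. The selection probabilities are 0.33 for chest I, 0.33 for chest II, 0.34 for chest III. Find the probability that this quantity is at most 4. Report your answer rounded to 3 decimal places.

Conditional on each chest, P(X ≤ 4): I: 0.943402; II: 0.00948937; III: 0.666667.
By total probability, P(X ≤ 4) = 0.33·0.943402 + 0.33·0.00948937 + 0.34·0.666667 = 0.541121.

0.541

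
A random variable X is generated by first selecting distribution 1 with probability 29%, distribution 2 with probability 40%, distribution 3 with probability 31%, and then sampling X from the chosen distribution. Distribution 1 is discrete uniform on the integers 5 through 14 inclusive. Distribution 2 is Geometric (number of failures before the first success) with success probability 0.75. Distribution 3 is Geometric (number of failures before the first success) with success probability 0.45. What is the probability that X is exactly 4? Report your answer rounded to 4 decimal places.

0.0139

Conditional on each component, P(X = 4): 1: 0; 2: 0.00292969; 3: 0.0411778.
By total probability, P(X = 4) = 0.29·0 + 0.4·0.00292969 + 0.31·0.0411778 = 0.013937.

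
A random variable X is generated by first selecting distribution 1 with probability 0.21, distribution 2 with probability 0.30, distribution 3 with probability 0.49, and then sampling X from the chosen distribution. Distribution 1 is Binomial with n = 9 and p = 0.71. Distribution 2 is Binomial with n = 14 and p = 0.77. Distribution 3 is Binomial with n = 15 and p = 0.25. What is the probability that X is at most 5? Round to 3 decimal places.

Conditional on each component, P(X ≤ 5): 1: 0.24781; 2: 0.00113889; 3: 0.851632.
By total probability, P(X ≤ 5) = 0.21·0.24781 + 0.3·0.00113889 + 0.49·0.851632 = 0.469681.

0.470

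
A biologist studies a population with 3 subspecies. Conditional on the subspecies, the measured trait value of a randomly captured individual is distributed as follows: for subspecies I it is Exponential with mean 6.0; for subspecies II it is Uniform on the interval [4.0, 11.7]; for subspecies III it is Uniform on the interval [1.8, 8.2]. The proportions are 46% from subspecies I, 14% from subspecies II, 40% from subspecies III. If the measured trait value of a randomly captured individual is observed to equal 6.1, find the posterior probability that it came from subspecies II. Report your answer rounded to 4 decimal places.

Likelihoods f(6.1 | ·): I: 0.0602998; II: 0.12987; III: 0.15625.
Posterior ∝ prior × likelihood. Numerator for II: 0.14·0.12987 = 0.0181818.
Normalizing constant: 0.46·0.0602998 + 0.14·0.12987 + 0.4·0.15625 = 0.10842.
P(II | observation) = 0.0181818 / 0.10842 = 0.167698.

0.1677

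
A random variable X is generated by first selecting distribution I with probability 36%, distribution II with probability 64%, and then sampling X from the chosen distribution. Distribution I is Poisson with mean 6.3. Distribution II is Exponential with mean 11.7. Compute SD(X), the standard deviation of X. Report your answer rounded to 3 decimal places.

Per component, I: μ=6.3, E[X²]=45.99; II: μ=11.7, E[X²]=273.78.
E[X] = 0.36·6.3 + 0.64·11.7 = 9.756.
E[X²] = 0.36·45.99 + 0.64·273.78 = 191.776.
Var(X) = E[X²] − (E[X])² = 191.776 − 95.1795 = 96.5961.
SD(X) = √96.5961 = 9.82833.

9.828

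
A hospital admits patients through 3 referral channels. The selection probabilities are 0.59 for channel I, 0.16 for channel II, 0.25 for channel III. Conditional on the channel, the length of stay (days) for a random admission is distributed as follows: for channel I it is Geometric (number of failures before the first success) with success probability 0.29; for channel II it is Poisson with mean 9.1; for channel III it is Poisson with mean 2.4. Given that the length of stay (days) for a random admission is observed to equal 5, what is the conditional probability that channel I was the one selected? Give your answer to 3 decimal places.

Likelihoods P(X=5 | ·): I: 0.0523227; II: 0.0580692; III: 0.0601961.
Posterior ∝ prior × likelihood. Numerator for I: 0.59·0.0523227 = 0.0308704.
Normalizing constant: 0.59·0.0523227 + 0.16·0.0580692 + 0.25·0.0601961 = 0.0552105.
P(I | observation) = 0.0308704 / 0.0552105 = 0.55914.

0.559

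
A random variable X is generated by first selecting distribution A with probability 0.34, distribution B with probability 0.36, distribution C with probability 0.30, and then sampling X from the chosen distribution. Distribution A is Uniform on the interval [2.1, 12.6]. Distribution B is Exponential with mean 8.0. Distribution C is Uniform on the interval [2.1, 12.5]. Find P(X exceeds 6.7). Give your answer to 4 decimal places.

0.5142

Conditional on each component, P(X > 6.7): A: 0.561905; B: 0.432791; C: 0.557692.
By total probability, P(X > 6.7) = 0.34·0.561905 + 0.36·0.432791 + 0.3·0.557692 = 0.51416.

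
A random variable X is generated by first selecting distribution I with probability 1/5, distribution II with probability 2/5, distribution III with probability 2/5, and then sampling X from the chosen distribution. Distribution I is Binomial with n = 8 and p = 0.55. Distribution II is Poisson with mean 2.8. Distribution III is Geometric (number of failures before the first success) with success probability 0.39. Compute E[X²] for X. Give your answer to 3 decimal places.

11.107

For each component E[X²] = Var + (mean)², giving I: 21.34; II: 10.64; III: 6.45694.
Overall E[X²] = 0.2·21.34 + 0.4·10.64 + 0.4·6.45694 = 11.1068.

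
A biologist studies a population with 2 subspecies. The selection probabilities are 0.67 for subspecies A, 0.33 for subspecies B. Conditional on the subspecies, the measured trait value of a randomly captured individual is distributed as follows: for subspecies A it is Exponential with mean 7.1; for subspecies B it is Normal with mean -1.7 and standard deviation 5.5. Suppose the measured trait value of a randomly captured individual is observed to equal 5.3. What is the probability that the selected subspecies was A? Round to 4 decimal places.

Likelihoods f(5.3 | ·): A: 0.0667652; B: 0.0322704.
Posterior ∝ prior × likelihood. Numerator for A: 0.67·0.0667652 = 0.0447327.
Normalizing constant: 0.67·0.0667652 + 0.33·0.0322704 = 0.0553819.
P(A | observation) = 0.0447327 / 0.0553819 = 0.807713.

0.8077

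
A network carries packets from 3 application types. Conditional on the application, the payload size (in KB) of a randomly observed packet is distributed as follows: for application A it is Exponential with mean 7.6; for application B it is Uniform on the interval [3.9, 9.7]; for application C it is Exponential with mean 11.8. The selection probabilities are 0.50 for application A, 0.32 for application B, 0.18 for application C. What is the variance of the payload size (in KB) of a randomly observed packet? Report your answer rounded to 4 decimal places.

57.9703

Per component, A: μ=7.6, E[X²]=115.52; B: μ=6.8, E[X²]=49.0433; C: μ=11.8, E[X²]=278.48.
E[X] = 0.5·7.6 + 0.32·6.8 + 0.18·11.8 = 8.1.
E[X²] = 0.5·115.52 + 0.32·49.0433 + 0.18·278.48 = 123.58.
Var(X) = E[X²] − (E[X])² = 123.58 − 65.61 = 57.9703.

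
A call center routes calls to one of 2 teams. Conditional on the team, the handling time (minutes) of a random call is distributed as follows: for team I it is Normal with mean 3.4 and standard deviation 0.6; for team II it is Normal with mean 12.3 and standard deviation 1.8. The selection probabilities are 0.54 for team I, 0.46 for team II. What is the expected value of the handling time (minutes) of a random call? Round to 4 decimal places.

Component means — I: 3.4; II: 12.3.
E[X] = 0.54·3.4 + 0.46·12.3 = 7.494.

7.4940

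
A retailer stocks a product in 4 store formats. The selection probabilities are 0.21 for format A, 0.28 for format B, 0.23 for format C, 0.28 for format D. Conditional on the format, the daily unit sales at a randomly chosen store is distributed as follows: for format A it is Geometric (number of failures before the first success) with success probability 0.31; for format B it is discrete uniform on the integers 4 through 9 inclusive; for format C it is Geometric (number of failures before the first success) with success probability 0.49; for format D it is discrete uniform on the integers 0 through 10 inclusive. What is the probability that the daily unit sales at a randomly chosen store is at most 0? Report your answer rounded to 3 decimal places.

0.203

Conditional on each format, P(X ≤ 0): A: 0.31; B: 0; C: 0.49; D: 0.0909091.
By total probability, P(X ≤ 0) = 0.21·0.31 + 0.28·0 + 0.23·0.49 + 0.28·0.0909091 = 0.203255.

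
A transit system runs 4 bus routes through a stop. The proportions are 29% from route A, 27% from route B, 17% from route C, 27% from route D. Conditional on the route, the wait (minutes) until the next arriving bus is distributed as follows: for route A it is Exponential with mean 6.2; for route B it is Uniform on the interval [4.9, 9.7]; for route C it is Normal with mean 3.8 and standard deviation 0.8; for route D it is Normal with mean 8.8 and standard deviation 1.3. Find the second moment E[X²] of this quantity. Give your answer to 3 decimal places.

61.131

For each component E[X²] = Var + (mean)², giving A: 76.88; B: 55.21; C: 15.08; D: 79.13.
Overall E[X²] = 0.29·76.88 + 0.27·55.21 + 0.17·15.08 + 0.27·79.13 = 61.1306.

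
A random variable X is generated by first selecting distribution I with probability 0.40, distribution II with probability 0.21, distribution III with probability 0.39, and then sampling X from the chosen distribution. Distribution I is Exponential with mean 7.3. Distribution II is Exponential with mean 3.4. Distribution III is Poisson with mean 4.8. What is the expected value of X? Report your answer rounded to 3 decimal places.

5.506

Component means — I: 7.3; II: 3.4; III: 4.8.
E[X] = 0.4·7.3 + 0.21·3.4 + 0.39·4.8 = 5.506.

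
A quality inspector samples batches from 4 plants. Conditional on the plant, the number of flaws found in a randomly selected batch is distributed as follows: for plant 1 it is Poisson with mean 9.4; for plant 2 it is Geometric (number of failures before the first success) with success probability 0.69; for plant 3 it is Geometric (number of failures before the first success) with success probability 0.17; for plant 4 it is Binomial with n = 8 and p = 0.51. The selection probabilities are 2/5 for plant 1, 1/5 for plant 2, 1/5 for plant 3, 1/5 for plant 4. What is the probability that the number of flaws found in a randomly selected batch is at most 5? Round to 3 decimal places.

0.540

Conditional on each plant, P(X ≤ 5): 1: 0.0934707; 2: 0.999112; 3: 0.67306; 4: 0.841948.
By total probability, P(X ≤ 5) = 0.4·0.0934707 + 0.2·0.999112 + 0.2·0.67306 + 0.2·0.841948 = 0.540212.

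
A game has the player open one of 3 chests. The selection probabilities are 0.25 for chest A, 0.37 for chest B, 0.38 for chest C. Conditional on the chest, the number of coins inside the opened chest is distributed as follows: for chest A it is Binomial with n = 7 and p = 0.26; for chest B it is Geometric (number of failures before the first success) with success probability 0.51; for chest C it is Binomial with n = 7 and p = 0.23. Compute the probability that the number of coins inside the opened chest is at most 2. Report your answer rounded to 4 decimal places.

0.8131

Conditional on each chest, P(X ≤ 2): A: 0.735379; B: 0.882351; C: 0.796742.
By total probability, P(X ≤ 2) = 0.25·0.735379 + 0.37·0.882351 + 0.38·0.796742 = 0.813076.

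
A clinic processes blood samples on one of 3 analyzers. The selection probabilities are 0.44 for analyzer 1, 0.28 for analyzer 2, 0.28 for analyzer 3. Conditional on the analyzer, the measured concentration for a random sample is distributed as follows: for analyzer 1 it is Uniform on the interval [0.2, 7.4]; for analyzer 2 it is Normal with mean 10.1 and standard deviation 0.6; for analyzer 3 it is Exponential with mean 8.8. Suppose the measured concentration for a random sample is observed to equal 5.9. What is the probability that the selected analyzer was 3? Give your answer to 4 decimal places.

Likelihoods f(5.9 | ·): 1: 0.138889; 2: 1.52245e-11; 3: 0.0581223.
Posterior ∝ prior × likelihood. Numerator for 3: 0.28·0.0581223 = 0.0162742.
Normalizing constant: 0.44·0.138889 + 0.28·1.52245e-11 + 0.28·0.0581223 = 0.0773853.
P(3 | observation) = 0.0162742 / 0.0773853 = 0.210301.

0.2103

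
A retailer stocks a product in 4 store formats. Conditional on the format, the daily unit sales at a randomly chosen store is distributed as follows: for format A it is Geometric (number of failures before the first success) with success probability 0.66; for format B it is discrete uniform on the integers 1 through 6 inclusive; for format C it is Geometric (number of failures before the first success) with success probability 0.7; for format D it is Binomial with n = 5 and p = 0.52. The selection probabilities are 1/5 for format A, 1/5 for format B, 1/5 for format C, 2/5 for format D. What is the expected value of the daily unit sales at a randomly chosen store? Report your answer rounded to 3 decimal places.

Component means — A: 0.515152; B: 3.5; C: 0.428571; D: 2.6.
E[X] = 0.2·0.515152 + 0.2·3.5 + 0.2·0.428571 + 0.4·2.6 = 1.92874.

1.929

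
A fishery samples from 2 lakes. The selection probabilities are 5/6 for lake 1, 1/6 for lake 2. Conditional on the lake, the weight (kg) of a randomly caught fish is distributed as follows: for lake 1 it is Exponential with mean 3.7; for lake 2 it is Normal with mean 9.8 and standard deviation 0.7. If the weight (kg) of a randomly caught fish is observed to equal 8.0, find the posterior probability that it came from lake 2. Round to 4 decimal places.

Likelihoods f(8.0 | ·): 1: 0.0311016; 2: 0.0208921.
Posterior ∝ prior × likelihood. Numerator for 2: 0.166667·0.0208921 = 0.00348201.
Normalizing constant: 0.833333·0.0311016 + 0.166667·0.0208921 = 0.0294.
P(2 | observation) = 0.00348201 / 0.0294 = 0.118436.

0.1184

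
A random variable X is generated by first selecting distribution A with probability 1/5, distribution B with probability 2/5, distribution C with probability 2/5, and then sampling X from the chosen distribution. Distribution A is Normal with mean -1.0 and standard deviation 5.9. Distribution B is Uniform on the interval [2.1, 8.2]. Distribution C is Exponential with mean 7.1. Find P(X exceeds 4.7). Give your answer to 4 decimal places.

0.4692

Conditional on each component, P(X > 4.7): A: 0.166997; B: 0.57377; C: 0.515833.
By total probability, P(X > 4.7) = 0.2·0.166997 + 0.4·0.57377 + 0.4·0.515833 = 0.469241.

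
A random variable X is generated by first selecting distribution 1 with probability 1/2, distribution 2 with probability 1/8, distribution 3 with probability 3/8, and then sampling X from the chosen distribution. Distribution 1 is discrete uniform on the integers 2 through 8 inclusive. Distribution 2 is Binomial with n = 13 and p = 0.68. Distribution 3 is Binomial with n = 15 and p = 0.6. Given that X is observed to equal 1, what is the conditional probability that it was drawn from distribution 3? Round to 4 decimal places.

0.8767

Likelihoods P(X=1 | ·): 1: 0; 2: 1.01918e-05; 3: 2.41592e-05.
Posterior ∝ prior × likelihood. Numerator for 3: 0.375·2.41592e-05 = 9.0597e-06.
Normalizing constant: 0.5·0 + 0.125·1.01918e-05 + 0.375·2.41592e-05 = 1.03337e-05.
P(3 | observation) = 9.0597e-06 / 1.03337e-05 = 0.876716.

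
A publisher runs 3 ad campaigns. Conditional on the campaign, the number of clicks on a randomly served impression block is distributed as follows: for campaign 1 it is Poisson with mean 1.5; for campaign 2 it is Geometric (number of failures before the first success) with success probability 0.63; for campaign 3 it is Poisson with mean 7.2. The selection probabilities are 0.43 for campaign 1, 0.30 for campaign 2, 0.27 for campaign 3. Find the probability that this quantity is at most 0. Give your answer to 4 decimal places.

0.2851

Conditional on each campaign, P(X ≤ 0): 1: 0.22313; 2: 0.63; 3: 0.000746586.
By total probability, P(X ≤ 0) = 0.43·0.22313 + 0.3·0.63 + 0.27·0.000746586 = 0.285148.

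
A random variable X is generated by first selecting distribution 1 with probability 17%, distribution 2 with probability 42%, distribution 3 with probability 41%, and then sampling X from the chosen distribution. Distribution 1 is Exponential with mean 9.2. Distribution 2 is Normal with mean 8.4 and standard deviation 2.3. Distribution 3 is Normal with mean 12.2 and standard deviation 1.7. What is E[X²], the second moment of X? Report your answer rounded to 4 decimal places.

122.8439

For each component E[X²] = Var + (mean)², giving 1: 169.28; 2: 75.85; 3: 151.73.
Overall E[X²] = 0.17·169.28 + 0.42·75.85 + 0.41·151.73 = 122.844.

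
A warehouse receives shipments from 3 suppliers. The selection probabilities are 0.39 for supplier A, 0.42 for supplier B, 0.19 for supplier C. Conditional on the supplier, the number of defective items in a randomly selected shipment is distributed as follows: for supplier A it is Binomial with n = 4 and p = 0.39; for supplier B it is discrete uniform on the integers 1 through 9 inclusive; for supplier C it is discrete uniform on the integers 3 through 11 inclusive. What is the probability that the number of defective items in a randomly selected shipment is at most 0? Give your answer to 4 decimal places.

Conditional on each supplier, P(X ≤ 0): A: 0.138458; B: 0; C: 0.
By total probability, P(X ≤ 0) = 0.39·0.138458 + 0.42·0 + 0.19·0 = 0.0539988.

0.0540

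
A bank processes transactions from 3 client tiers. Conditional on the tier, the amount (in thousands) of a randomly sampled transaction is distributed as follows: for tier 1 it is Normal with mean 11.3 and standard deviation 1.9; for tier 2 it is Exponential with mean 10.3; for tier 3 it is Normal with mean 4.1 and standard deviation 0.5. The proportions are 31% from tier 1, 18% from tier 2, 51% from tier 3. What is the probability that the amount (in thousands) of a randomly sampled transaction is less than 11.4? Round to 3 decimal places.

0.792

Conditional on each tier, P(X < 11.4): 1: 0.520987; 2: 0.669383; 3: 1.
By total probability, P(X < 11.4) = 0.31·0.520987 + 0.18·0.669383 + 0.51·1 = 0.791995.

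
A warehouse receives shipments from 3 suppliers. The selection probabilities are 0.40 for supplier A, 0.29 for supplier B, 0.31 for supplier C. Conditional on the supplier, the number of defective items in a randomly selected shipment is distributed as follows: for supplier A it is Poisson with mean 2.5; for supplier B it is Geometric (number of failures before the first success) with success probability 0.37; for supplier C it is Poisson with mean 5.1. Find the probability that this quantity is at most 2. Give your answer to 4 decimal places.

0.4711

Conditional on each supplier, P(X ≤ 2): A: 0.543813; B: 0.749953; C: 0.116478.
By total probability, P(X ≤ 2) = 0.4·0.543813 + 0.29·0.749953 + 0.31·0.116478 = 0.47112.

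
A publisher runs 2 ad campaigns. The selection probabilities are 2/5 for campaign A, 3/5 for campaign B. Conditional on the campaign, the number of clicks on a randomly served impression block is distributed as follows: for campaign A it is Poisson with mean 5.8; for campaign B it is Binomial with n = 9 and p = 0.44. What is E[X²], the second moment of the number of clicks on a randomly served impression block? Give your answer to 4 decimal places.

26.5155

For each component E[X²] = Var + (mean)², giving A: 39.44; B: 17.8992.
Overall E[X²] = 0.4·39.44 + 0.6·17.8992 = 26.5155.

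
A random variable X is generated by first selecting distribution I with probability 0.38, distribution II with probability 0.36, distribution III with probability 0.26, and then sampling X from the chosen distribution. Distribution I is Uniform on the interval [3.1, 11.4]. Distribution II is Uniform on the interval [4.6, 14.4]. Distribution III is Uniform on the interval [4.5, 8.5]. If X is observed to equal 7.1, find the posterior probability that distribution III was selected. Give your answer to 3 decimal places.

Likelihoods f(7.1 | ·): I: 0.120482; II: 0.102041; III: 0.25.
Posterior ∝ prior × likelihood. Numerator for III: 0.26·0.25 = 0.065.
Normalizing constant: 0.38·0.120482 + 0.36·0.102041 + 0.26·0.25 = 0.147518.
P(III | observation) = 0.065 / 0.147518 = 0.440625.

0.441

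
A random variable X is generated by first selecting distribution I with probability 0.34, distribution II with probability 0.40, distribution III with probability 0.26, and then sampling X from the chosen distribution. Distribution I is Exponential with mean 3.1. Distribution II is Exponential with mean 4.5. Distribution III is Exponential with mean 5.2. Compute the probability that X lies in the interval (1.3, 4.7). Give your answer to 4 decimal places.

0.4050

Conditional on each component, P(1.3 < X < 4.7): I: 0.437911; II: 0.397208; III: 0.373792.
By total probability, P(1.3 < X < 4.7) = 0.34·0.437911 + 0.4·0.397208 + 0.26·0.373792 = 0.404959.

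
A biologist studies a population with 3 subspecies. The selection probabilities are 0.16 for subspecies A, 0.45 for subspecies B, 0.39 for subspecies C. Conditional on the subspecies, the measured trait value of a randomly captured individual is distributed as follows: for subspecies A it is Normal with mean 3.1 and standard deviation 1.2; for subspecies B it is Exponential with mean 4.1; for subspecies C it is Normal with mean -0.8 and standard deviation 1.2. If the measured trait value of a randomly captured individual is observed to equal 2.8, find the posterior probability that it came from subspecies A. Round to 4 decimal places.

0.4754

Likelihoods f(2.8 | ·): A: 0.322223; B: 0.123204; C: 0.00369321.
Posterior ∝ prior × likelihood. Numerator for A: 0.16·0.322223 = 0.0515557.
Normalizing constant: 0.16·0.322223 + 0.45·0.123204 + 0.39·0.00369321 = 0.108438.
P(A | observation) = 0.0515557 / 0.108438 = 0.47544.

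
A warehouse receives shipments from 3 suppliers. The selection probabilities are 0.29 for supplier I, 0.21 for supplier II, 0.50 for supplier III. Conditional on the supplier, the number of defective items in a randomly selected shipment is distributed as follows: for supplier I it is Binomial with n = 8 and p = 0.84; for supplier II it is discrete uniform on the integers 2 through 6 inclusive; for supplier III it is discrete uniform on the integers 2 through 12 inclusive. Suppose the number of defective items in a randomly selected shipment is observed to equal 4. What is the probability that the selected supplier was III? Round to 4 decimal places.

Likelihoods P(X=4 | ·): I: 0.0228399; II: 0.2; III: 0.0909091.
Posterior ∝ prior × likelihood. Numerator for III: 0.5·0.0909091 = 0.0454545.
Normalizing constant: 0.29·0.0228399 + 0.21·0.2 + 0.5·0.0909091 = 0.0940781.
P(III | observation) = 0.0454545 / 0.0940781 = 0.483157.

0.4832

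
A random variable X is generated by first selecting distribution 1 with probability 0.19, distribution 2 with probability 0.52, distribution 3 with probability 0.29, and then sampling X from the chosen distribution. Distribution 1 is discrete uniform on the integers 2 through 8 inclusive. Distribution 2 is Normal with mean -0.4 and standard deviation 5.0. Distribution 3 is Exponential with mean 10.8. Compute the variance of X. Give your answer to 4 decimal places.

71.2365

Per component, 1: μ=5, E[X²]=29; 2: μ=-0.4, E[X²]=25.16; 3: μ=10.8, E[X²]=233.28.
E[X] = 0.19·5 + 0.52·-0.4 + 0.29·10.8 = 3.874.
E[X²] = 0.19·29 + 0.52·25.16 + 0.29·233.28 = 86.2444.
Var(X) = E[X²] − (E[X])² = 86.2444 − 15.0079 = 71.2365.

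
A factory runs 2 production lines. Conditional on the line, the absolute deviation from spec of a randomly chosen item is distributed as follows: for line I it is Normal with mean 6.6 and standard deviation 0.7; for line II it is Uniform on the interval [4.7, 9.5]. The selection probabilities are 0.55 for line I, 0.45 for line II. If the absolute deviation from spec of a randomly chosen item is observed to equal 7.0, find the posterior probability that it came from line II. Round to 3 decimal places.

0.260

Likelihoods f(7.0 | ·): I: 0.484068; II: 0.208333.
Posterior ∝ prior × likelihood. Numerator for II: 0.45·0.208333 = 0.09375.
Normalizing constant: 0.55·0.484068 + 0.45·0.208333 = 0.359988.
P(II | observation) = 0.09375 / 0.359988 = 0.260426.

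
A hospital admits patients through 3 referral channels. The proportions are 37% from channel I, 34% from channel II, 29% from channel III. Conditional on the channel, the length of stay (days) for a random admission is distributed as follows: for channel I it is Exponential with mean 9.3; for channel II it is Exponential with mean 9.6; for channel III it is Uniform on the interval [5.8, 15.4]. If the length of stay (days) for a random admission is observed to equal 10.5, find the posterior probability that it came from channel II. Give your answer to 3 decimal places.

Likelihoods f(10.5 | ·): I: 0.0347684; II: 0.0348915; III: 0.104167.
Posterior ∝ prior × likelihood. Numerator for II: 0.34·0.0348915 = 0.0118631.
Normalizing constant: 0.37·0.0347684 + 0.34·0.0348915 + 0.29·0.104167 = 0.0549357.
P(II | observation) = 0.0118631 / 0.0549357 = 0.215945.

0.216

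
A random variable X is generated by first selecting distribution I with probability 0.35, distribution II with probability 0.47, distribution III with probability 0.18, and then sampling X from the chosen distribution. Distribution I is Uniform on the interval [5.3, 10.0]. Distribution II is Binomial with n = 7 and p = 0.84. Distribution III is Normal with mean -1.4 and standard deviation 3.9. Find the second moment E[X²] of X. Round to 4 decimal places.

For each component E[X²] = Var + (mean)², giving I: 60.3633; II: 35.5152; III: 17.17.
Overall E[X²] = 0.35·60.3633 + 0.47·35.5152 + 0.18·17.17 = 40.9099.

40.9099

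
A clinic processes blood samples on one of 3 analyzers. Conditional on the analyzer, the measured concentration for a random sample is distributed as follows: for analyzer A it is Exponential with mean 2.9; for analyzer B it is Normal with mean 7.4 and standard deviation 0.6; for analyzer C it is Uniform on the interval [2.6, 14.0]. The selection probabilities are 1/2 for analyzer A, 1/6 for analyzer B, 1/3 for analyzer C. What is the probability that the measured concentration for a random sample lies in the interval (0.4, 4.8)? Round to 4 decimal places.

Conditional on each analyzer, P(0.4 < X < 4.8): A: 0.6801; B: 7.34342e-06; C: 0.192982.
By total probability, P(0.4 < X < 4.8) = 0.5·0.6801 + 0.166667·7.34342e-06 + 0.333333·0.192982 = 0.404379.

0.4044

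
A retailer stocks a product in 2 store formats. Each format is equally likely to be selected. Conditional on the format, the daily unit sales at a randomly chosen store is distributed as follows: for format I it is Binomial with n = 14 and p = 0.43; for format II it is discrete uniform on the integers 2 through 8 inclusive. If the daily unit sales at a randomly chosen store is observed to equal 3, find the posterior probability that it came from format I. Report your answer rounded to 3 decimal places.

0.295

Likelihoods P(X=3 | ·): I: 0.0597214; II: 0.142857.
Posterior ∝ prior × likelihood. Numerator for I: 0.5·0.0597214 = 0.0298607.
Normalizing constant: 0.5·0.0597214 + 0.5·0.142857 = 0.101289.
P(I | observation) = 0.0298607 / 0.101289 = 0.294806.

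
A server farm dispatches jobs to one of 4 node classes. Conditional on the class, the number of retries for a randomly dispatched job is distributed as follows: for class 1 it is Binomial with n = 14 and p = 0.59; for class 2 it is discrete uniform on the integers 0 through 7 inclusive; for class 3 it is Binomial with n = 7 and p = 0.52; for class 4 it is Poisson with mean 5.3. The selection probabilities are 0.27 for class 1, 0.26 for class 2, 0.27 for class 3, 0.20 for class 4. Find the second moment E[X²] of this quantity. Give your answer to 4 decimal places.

34.6130

For each component E[X²] = Var + (mean)², giving 1: 71.6142; 2: 17.5; 3: 14.9968; 4: 33.39.
Overall E[X²] = 0.27·71.6142 + 0.26·17.5 + 0.27·14.9968 + 0.2·33.39 = 34.613.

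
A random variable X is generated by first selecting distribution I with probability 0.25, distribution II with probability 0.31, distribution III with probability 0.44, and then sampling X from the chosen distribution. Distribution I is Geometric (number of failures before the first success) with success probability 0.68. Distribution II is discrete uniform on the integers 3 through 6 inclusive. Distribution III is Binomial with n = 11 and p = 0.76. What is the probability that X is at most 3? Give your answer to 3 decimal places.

Conditional on each component, P(X ≤ 3): I: 0.989514; II: 0.25; III: 0.000886665.
By total probability, P(X ≤ 3) = 0.25·0.989514 + 0.31·0.25 + 0.44·0.000886665 = 0.325269.

0.325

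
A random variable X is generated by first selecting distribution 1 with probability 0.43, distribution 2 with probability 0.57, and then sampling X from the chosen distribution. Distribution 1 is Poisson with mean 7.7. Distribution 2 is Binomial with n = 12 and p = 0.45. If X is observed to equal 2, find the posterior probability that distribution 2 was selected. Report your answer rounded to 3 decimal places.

0.770

Likelihoods P(X=2 | ·): 1: 0.0134241; 2: 0.0338529.
Posterior ∝ prior × likelihood. Numerator for 2: 0.57·0.0338529 = 0.0192962.
Normalizing constant: 0.43·0.0134241 + 0.57·0.0338529 = 0.0250685.
P(2 | observation) = 0.0192962 / 0.0250685 = 0.769737.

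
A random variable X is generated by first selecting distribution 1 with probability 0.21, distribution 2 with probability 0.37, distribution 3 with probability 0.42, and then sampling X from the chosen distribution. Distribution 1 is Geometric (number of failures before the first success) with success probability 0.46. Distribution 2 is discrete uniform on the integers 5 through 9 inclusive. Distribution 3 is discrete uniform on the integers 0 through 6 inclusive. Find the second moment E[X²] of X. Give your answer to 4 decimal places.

25.1553

For each component E[X²] = Var + (mean)², giving 1: 3.93006; 2: 51; 3: 13.
Overall E[X²] = 0.21·3.93006 + 0.37·51 + 0.42·13 = 25.1553.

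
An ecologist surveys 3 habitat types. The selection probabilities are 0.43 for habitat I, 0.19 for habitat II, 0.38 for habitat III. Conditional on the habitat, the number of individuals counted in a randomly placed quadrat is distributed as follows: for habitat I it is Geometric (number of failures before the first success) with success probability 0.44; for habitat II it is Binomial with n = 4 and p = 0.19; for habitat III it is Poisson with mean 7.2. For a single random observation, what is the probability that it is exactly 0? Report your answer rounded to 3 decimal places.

0.271

Conditional on each habitat, P(X = 0): I: 0.44; II: 0.430467; III: 0.000746586.
By total probability, P(X = 0) = 0.43·0.44 + 0.19·0.430467 + 0.38·0.000746586 = 0.271272.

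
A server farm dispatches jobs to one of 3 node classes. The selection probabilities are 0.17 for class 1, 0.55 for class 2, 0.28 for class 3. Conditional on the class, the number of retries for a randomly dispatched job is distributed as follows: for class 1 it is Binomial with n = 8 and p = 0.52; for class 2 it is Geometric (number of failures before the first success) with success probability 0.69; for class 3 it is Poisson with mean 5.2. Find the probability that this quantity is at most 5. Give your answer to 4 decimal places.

0.8529

Conditional on each class, P(X ≤ 5): 1: 0.827632; 2: 0.999112; 3: 0.580913.
By total probability, P(X ≤ 5) = 0.17·0.827632 + 0.55·0.999112 + 0.28·0.580913 = 0.852865.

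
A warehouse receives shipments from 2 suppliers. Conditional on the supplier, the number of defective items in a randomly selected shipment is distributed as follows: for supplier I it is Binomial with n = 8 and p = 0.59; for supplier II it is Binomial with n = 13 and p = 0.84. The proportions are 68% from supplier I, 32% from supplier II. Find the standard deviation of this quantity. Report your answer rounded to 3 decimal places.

Per component, I: μ=4.72, E[X²]=24.2136; II: μ=10.92, E[X²]=120.994.
E[X] = 0.68·4.72 + 0.32·10.92 = 6.704.
E[X²] = 0.68·24.2136 + 0.32·120.994 = 55.1832.
Var(X) = E[X²] − (E[X])² = 55.1832 − 44.9436 = 10.2396.
SD(X) = √10.2396 = 3.19993.

3.200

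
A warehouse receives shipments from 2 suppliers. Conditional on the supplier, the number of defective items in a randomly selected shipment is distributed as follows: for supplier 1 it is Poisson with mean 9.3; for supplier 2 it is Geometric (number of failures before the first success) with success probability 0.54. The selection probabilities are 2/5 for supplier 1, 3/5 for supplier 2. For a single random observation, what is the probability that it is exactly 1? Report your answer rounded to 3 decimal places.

0.149

Conditional on each supplier, P(X = 1): 1: 0.000850245; 2: 0.2484.
By total probability, P(X = 1) = 0.4·0.000850245 + 0.6·0.2484 = 0.14938.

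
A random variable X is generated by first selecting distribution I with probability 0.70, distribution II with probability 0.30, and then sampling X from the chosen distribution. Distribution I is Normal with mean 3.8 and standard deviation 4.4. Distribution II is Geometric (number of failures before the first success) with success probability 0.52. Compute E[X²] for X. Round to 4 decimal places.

24.4482

For each component E[X²] = Var + (mean)², giving I: 33.8; II: 2.62722.
Overall E[X²] = 0.7·33.8 + 0.3·2.62722 = 24.4482.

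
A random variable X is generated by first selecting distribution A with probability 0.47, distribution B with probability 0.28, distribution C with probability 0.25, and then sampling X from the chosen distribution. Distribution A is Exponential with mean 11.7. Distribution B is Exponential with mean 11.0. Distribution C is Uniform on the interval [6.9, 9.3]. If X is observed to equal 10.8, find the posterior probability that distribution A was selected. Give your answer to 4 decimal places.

Likelihoods f(10.8 | ·): A: 0.0339568; B: 0.0340572; C: 0.
Posterior ∝ prior × likelihood. Numerator for A: 0.47·0.0339568 = 0.0159597.
Normalizing constant: 0.47·0.0339568 + 0.28·0.0340572 + 0.25·0 = 0.0254957.
P(A | observation) = 0.0159597 / 0.0254957 = 0.625976.

0.6260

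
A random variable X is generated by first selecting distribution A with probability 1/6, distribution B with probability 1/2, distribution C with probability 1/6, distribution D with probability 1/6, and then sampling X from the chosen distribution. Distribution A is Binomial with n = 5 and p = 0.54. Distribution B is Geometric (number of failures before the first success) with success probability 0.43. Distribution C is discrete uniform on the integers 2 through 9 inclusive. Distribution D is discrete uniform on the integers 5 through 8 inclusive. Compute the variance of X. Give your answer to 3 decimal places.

Per component, A: μ=2.7, E[X²]=8.532; B: μ=1.32558, E[X²]=4.83991; C: μ=5.5, E[X²]=35.5; D: μ=6.5, E[X²]=43.5.
E[X] = 0.166667·2.7 + 0.5·1.32558 + 0.166667·5.5 + 0.166667·6.5 = 3.11279.
E[X²] = 0.166667·8.532 + 0.5·4.83991 + 0.166667·35.5 + 0.166667·43.5 = 17.0086.
Var(X) = E[X²] − (E[X])² = 17.0086 − 9.68947 = 7.31916.

7.319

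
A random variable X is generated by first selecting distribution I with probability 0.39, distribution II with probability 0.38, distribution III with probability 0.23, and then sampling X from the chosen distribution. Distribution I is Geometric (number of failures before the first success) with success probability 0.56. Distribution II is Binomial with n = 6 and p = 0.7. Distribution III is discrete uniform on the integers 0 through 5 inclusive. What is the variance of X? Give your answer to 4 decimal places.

Per component, I: μ=0.785714, E[X²]=2.02041; II: μ=4.2, E[X²]=18.9; III: μ=2.5, E[X²]=9.16667.
E[X] = 0.39·0.785714 + 0.38·4.2 + 0.23·2.5 = 2.47743.
E[X²] = 0.39·2.02041 + 0.38·18.9 + 0.23·9.16667 = 10.0783.
Var(X) = E[X²] − (E[X])² = 10.0783 − 6.13765 = 3.94064.

3.9406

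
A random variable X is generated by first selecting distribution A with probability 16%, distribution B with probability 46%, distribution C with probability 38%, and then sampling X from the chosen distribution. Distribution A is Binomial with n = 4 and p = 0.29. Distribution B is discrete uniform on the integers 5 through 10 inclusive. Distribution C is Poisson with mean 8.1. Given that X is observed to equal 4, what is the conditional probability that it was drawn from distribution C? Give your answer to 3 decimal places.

0.948

Likelihoods P(X=4 | ·): A: 0.00707281; B: 0; C: 0.0544432.
Posterior ∝ prior × likelihood. Numerator for C: 0.38·0.0544432 = 0.0206884.
Normalizing constant: 0.16·0.00707281 + 0.46·0 + 0.38·0.0544432 = 0.0218201.
P(C | observation) = 0.0206884 / 0.0218201 = 0.948137.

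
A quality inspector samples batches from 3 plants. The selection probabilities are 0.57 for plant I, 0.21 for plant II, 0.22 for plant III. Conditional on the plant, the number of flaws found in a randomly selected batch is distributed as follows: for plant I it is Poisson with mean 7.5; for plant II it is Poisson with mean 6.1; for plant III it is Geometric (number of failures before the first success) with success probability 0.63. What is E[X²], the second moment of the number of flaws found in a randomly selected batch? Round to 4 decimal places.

45.7136

For each component E[X²] = Var + (mean)², giving I: 63.75; II: 43.31; III: 1.27715.
Overall E[X²] = 0.57·63.75 + 0.21·43.31 + 0.22·1.27715 = 45.7136.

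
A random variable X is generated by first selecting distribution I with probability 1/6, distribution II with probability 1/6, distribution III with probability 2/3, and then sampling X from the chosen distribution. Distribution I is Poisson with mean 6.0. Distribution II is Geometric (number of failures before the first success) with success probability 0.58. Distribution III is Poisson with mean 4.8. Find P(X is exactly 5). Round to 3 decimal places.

0.145

Conditional on each component, P(X = 5): I: 0.160623; II: 0.00758009; III: 0.174748.
By total probability, P(X = 5) = 0.166667·0.160623 + 0.166667·0.00758009 + 0.666667·0.174748 = 0.144532.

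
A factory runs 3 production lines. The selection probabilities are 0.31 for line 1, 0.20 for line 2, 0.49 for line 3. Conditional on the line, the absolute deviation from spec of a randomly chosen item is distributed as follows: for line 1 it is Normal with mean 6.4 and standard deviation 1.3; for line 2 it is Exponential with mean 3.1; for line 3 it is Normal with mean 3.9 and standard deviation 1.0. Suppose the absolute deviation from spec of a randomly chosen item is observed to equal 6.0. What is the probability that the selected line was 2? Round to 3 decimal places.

0.077

Likelihoods f(6.0 | ·): 1: 0.29269; 2: 0.0465659; 3: 0.0439836.
Posterior ∝ prior × likelihood. Numerator for 2: 0.2·0.0465659 = 0.00931319.
Normalizing constant: 0.31·0.29269 + 0.2·0.0465659 + 0.49·0.0439836 = 0.121599.
P(2 | observation) = 0.00931319 / 0.121599 = 0.0765892.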